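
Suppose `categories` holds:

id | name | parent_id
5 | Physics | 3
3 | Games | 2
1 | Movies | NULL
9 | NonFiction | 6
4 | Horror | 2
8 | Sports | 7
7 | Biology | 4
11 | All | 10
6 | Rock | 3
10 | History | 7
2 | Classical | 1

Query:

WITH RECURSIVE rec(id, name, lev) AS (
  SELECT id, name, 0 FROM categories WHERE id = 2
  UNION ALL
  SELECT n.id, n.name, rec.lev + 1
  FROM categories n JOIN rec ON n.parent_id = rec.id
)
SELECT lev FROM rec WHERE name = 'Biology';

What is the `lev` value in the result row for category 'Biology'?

Base: id=2 (Classical) at lev 0.
Iteration 1: rows with parent_id in {2} -> Games (id 3, lev 1), Horror (id 4, lev 1).
Iteration 2: rows with parent_id in {3,4} -> Physics (id 5, lev 2), Rock (id 6, lev 2), Biology (id 7, lev 2).
Iteration 3: rows with parent_id in {5,6,7} -> Sports (id 8, lev 3), NonFiction (id 9, lev 3), History (id 10, lev 3).
Iteration 4: rows with parent_id in {8,9,10} -> All (id 11, lev 4).
Iteration 5: no rows with parent_id in {11}; recursion stops.

2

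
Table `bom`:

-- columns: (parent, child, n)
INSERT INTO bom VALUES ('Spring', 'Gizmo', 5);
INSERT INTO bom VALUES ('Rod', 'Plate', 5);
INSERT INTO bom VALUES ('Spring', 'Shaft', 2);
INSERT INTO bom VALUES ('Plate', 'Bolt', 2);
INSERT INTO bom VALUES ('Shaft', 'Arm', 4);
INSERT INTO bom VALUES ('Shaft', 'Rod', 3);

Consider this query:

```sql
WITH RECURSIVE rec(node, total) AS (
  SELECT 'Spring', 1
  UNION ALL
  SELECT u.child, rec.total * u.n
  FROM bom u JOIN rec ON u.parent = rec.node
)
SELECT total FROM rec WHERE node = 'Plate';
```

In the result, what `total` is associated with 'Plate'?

Base: (Spring, total=1).
Iteration 1: components of {Spring} -> Gizmo = 1*5 = 5, Shaft = 1*2 = 2.
Iteration 2: components of {Gizmo,Shaft} -> Arm = 2*4 = 8, Rod = 2*3 = 6.
Iteration 3: components of {Arm,Rod} -> Plate = 6*5 = 30.
Iteration 4: components of {Plate} -> Bolt = 30*2 = 60.
Iteration 5: no further components; recursion stops.

30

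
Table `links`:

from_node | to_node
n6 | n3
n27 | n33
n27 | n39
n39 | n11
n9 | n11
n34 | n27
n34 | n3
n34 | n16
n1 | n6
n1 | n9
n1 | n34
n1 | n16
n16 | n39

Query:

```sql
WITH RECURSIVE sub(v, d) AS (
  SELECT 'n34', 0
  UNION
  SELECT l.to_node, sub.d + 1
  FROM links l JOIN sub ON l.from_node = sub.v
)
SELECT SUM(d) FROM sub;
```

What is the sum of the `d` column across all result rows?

10

Base: (n34, d=0).
Iteration 1: edges from {n34} -> (n16, d=1), (n27, d=1), (n3, d=1).
Iteration 2: edges from {n16,n27,n3} -> (n33, d=2), (n39, d=2). [UNION drops 1 duplicate row(s)]
Iteration 3: edges from {n33,n39} -> (n11, d=3).
Iteration 4: no outgoing edges from {n11}; recursion stops.
SUM(d) = 0 + 1 + 1 + 1 + 2 + 2 + 3 = 10.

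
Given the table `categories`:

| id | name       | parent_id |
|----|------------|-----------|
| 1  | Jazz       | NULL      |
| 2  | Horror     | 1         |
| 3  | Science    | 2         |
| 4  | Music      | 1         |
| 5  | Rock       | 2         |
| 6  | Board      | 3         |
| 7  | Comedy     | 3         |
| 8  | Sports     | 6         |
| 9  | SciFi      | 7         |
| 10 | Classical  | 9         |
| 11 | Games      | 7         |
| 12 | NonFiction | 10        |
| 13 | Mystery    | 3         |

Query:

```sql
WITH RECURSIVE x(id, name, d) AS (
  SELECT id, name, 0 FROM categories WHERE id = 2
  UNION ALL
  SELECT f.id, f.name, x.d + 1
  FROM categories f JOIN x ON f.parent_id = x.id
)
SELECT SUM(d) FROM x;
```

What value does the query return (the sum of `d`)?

26

Base: id=2 (Horror) at d 0.
Iteration 1: rows with parent_id in {2} -> Science (id 3, d 1), Rock (id 5, d 1).
Iteration 2: rows with parent_id in {3,5} -> Board (id 6, d 2), Comedy (id 7, d 2), Mystery (id 13, d 2).
Iteration 3: rows with parent_id in {6,7,13} -> Sports (id 8, d 3), SciFi (id 9, d 3), Games (id 11, d 3).
Iteration 4: rows with parent_id in {8,9,11} -> Classical (id 10, d 4).
Iteration 5: rows with parent_id in {10} -> NonFiction (id 12, d 5).
Iteration 6: no rows with parent_id in {12}; recursion stops.
SUM(d) = 0 + 1 + 1 + 2 + 2 + 2 + 3 + 3 + 3 + 4 + 5 = 26.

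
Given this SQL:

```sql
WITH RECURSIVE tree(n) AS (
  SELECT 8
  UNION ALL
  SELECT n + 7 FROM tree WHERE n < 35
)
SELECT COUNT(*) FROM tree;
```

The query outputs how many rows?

5

Base: n=8.
Iteration 1: 8 < 35 holds -> n = 8 + 7 = 15.
Iteration 2: 15 < 35 holds -> n = 15 + 7 = 22.
Iteration 3: 22 < 35 holds -> n = 22 + 7 = 29.
Iteration 4: 29 < 35 holds -> n = 29 + 7 = 36.
Iteration 5: 36 < 35 fails; recursion stops.
Total rows emitted: 5.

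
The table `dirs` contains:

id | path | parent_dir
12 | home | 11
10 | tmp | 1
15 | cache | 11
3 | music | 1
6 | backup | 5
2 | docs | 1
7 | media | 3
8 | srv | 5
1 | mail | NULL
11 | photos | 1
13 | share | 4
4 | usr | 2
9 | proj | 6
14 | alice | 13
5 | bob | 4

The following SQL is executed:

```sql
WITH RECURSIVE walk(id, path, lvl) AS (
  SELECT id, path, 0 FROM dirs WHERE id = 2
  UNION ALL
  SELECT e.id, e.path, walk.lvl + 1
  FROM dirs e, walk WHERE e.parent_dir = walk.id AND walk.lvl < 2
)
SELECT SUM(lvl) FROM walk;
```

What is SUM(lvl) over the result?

Base: id=2 (docs) at lvl 0.
Iteration 1: rows with parent_dir in {2} -> usr (id 4, lvl 1).
Iteration 2: rows with parent_dir in {4} -> bob (id 5, lvl 2), share (id 13, lvl 2).
Iteration 3: lvl < 2 fails for all current rows; recursion stops.
SUM(lvl) = 0 + 1 + 2 + 2 = 5.

5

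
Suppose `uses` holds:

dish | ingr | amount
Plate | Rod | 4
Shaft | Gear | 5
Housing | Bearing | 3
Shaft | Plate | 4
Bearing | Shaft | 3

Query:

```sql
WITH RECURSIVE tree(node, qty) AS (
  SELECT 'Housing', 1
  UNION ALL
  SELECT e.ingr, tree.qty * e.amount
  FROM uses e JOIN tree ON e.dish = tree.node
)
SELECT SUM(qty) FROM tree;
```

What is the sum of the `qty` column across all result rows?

Base: (Housing, qty=1).
Iteration 1: components of {Housing} -> Bearing = 1*3 = 3.
Iteration 2: components of {Bearing} -> Shaft = 3*3 = 9.
Iteration 3: components of {Shaft} -> Gear = 9*5 = 45, Plate = 9*4 = 36.
Iteration 4: components of {Gear,Plate} -> Rod = 36*4 = 144.
Iteration 5: no further components; recursion stops.
SUM(qty) = 1 + 3 + 9 + 36 + 45 + 144 = 238.

238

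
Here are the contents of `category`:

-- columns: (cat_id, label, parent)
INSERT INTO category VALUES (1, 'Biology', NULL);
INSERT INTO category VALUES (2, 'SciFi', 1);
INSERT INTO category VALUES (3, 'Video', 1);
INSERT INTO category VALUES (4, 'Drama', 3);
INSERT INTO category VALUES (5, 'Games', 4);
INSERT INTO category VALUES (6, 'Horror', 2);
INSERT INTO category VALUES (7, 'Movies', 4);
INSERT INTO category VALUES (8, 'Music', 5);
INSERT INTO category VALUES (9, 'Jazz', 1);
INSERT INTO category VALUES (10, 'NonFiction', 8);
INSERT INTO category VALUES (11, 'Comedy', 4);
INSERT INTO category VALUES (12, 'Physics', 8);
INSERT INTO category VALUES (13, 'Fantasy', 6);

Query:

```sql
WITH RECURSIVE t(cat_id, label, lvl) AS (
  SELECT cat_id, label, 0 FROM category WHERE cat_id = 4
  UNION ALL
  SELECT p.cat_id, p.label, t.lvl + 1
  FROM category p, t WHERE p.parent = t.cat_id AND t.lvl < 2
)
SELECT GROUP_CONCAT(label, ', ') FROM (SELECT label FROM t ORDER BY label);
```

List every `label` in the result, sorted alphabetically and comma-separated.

Base: cat_id=4 (Drama) at lvl 0.
Iteration 1: rows with parent in {4} -> Games (id 5, lvl 1), Movies (id 7, lvl 1), Comedy (id 11, lvl 1).
Iteration 2: rows with parent in {5,7,11} -> Music (id 8, lvl 2).
Iteration 3: lvl < 2 fails for all current rows; recursion stops.

Comedy, Drama, Games, Movies, Music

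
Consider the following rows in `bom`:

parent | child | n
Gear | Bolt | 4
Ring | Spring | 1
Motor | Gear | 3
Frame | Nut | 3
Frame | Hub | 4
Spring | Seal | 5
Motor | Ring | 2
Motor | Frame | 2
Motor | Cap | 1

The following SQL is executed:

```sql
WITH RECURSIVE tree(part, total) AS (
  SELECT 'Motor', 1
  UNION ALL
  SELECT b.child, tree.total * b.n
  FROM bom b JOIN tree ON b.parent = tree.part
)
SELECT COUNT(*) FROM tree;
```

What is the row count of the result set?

10

Base: (Motor, total=1).
Iteration 1: components of {Motor} -> Cap = 1*1 = 1, Frame = 1*2 = 2, Gear = 1*3 = 3, Ring = 1*2 = 2.
Iteration 2: components of {Cap,Frame,Gear,Ring} -> Bolt = 3*4 = 12, Hub = 2*4 = 8, Nut = 2*3 = 6, Spring = 2*1 = 2.
Iteration 3: components of {Bolt,Hub,Nut,Spring} -> Seal = 2*5 = 10.
Iteration 4: no further components; recursion stops.
Total rows emitted: 10.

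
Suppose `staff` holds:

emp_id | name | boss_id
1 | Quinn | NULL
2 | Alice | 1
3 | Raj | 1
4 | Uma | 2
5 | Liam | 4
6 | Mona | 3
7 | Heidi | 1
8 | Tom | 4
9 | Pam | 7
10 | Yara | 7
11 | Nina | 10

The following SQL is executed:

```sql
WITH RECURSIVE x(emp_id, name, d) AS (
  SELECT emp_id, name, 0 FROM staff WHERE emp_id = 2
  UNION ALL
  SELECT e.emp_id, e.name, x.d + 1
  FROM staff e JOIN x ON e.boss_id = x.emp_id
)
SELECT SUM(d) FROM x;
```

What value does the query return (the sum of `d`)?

Base: emp_id=2 (Alice) at d 0.
Iteration 1: rows with boss_id in {2} -> Uma (id 4, d 1).
Iteration 2: rows with boss_id in {4} -> Liam (id 5, d 2), Tom (id 8, d 2).
Iteration 3: no rows with boss_id in {5,8}; recursion stops.
SUM(d) = 0 + 1 + 2 + 2 = 5.

5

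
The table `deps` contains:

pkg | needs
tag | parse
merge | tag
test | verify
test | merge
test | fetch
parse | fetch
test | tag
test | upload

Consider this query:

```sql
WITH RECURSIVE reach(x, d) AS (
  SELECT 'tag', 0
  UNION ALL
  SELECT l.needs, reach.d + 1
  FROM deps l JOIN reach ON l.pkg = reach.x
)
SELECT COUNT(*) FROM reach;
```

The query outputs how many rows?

Base: (tag, d=0).
Iteration 1: edges from {tag} -> (parse, d=1).
Iteration 2: edges from {parse} -> (fetch, d=2).
Iteration 3: no outgoing edges from {fetch}; recursion stops.
Total rows emitted: 3.

3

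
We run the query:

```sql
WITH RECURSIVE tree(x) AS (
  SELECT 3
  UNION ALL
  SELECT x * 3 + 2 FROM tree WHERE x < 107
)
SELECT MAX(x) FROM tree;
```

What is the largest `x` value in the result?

107

Base: x=3.
Iteration 1: 3 < 107 holds -> x = 3 * 3 + 2 = 11.
Iteration 2: 11 < 107 holds -> x = 11 * 3 + 2 = 35.
Iteration 3: 35 < 107 holds -> x = 35 * 3 + 2 = 107.
Iteration 4: 107 < 107 fails; recursion stops.
x values: 3, 11, 35, 107; the maximum is 107.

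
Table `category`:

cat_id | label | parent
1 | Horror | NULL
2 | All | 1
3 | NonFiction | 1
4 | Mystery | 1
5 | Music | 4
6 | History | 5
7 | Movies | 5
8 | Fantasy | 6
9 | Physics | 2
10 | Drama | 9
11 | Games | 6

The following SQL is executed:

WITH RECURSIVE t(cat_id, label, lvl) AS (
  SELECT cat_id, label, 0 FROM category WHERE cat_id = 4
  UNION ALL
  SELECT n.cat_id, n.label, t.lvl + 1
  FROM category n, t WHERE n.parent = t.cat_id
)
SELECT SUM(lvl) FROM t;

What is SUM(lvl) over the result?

11

Base: cat_id=4 (Mystery) at lvl 0.
Iteration 1: rows with parent in {4} -> Music (id 5, lvl 1).
Iteration 2: rows with parent in {5} -> History (id 6, lvl 2), Movies (id 7, lvl 2).
Iteration 3: rows with parent in {6,7} -> Fantasy (id 8, lvl 3), Games (id 11, lvl 3).
Iteration 4: no rows with parent in {8,11}; recursion stops.
SUM(lvl) = 0 + 1 + 2 + 2 + 3 + 3 = 11.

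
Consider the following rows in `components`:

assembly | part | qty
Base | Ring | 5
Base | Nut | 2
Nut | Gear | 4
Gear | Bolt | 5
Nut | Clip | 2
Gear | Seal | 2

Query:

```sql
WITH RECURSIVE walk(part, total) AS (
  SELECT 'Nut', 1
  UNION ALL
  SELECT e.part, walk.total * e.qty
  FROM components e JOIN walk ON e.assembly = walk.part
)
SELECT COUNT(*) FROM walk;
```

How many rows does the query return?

5

Base: (Nut, total=1).
Iteration 1: components of {Nut} -> Clip = 1*2 = 2, Gear = 1*4 = 4.
Iteration 2: components of {Clip,Gear} -> Bolt = 4*5 = 20, Seal = 4*2 = 8.
Iteration 3: no further components; recursion stops.
Total rows emitted: 5.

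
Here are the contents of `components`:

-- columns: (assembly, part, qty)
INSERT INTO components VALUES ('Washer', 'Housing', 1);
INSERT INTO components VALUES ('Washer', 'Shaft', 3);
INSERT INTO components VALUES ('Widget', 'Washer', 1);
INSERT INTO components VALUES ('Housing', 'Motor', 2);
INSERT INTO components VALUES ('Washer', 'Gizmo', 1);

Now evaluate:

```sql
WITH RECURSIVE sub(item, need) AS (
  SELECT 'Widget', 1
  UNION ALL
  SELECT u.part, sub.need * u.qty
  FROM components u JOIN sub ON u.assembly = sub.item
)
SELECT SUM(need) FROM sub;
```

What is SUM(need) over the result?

9

Base: (Widget, need=1).
Iteration 1: components of {Widget} -> Washer = 1*1 = 1.
Iteration 2: components of {Washer} -> Gizmo = 1*1 = 1, Housing = 1*1 = 1, Shaft = 1*3 = 3.
Iteration 3: components of {Gizmo,Housing,Shaft} -> Motor = 1*2 = 2.
Iteration 4: no further components; recursion stops.
SUM(need) = 1 + 1 + 1 + 3 + 1 + 2 = 9.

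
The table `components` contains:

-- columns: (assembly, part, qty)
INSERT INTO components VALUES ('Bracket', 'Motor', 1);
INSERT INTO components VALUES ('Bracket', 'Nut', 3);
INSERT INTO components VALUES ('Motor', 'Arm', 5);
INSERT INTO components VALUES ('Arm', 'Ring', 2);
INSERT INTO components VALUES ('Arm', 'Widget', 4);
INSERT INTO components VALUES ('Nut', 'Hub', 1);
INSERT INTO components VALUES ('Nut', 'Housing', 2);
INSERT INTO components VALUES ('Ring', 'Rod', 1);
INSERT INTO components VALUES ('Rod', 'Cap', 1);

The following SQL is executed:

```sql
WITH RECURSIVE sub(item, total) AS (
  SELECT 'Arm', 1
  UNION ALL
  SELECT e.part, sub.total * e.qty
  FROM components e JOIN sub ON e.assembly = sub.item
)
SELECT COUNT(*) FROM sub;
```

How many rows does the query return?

Base: (Arm, total=1).
Iteration 1: components of {Arm} -> Ring = 1*2 = 2, Widget = 1*4 = 4.
Iteration 2: components of {Ring,Widget} -> Rod = 2*1 = 2.
Iteration 3: components of {Rod} -> Cap = 2*1 = 2.
Iteration 4: no further components; recursion stops.
Total rows emitted: 5.

5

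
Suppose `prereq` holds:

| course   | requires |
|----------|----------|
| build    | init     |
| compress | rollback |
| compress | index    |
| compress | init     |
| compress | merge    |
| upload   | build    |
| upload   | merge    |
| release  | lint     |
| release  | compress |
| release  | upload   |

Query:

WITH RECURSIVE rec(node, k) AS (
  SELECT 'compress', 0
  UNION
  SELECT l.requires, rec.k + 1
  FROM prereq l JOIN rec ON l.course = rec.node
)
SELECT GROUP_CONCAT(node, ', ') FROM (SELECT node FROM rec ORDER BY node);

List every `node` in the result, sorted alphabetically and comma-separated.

compress, index, init, merge, rollback

Base: (compress, k=0).
Iteration 1: edges from {compress} -> (index, k=1), (init, k=1), (merge, k=1), (rollback, k=1).
Iteration 2: no outgoing edges from {index,init,merge,rollback}; recursion stops.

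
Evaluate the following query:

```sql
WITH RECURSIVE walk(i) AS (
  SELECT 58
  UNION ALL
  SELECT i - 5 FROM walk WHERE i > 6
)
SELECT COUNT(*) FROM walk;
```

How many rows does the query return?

Base: i=58.
Iteration 1: 58 > 6 holds -> i = 58 - 5 = 53.
Iteration 2: 53 > 6 holds -> i = 53 - 5 = 48.
Iteration 3: 48 > 6 holds -> i = 48 - 5 = 43.
Iteration 4: 43 > 6 holds -> i = 43 - 5 = 38.
Iteration 5: 38 > 6 holds -> i = 38 - 5 = 33.
Iteration 6: 33 > 6 holds -> i = 33 - 5 = 28.
Iteration 7: 28 > 6 holds -> i = 28 - 5 = 23.
Iteration 8: 23 > 6 holds -> i = 23 - 5 = 18.
Iteration 9: 18 > 6 holds -> i = 18 - 5 = 13.
Iteration 10: 13 > 6 holds -> i = 13 - 5 = 8.
Iteration 11: 8 > 6 holds -> i = 8 - 5 = 3.
Iteration 12: 3 > 6 fails; recursion stops.
Total rows emitted: 12.

12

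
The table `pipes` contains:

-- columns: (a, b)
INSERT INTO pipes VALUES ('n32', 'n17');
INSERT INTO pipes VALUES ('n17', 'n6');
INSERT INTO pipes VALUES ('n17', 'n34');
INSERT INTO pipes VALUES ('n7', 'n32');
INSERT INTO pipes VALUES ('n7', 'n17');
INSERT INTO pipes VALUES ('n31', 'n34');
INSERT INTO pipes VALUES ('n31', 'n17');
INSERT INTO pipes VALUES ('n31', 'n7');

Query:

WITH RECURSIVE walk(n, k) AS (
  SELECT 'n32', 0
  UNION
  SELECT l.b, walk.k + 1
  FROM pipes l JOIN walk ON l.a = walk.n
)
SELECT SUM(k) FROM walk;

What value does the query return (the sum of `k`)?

Base: (n32, k=0).
Iteration 1: edges from {n32} -> (n17, k=1).
Iteration 2: edges from {n17} -> (n34, k=2), (n6, k=2).
Iteration 3: no outgoing edges from {n34,n6}; recursion stops.
SUM(k) = 0 + 1 + 2 + 2 = 5.

5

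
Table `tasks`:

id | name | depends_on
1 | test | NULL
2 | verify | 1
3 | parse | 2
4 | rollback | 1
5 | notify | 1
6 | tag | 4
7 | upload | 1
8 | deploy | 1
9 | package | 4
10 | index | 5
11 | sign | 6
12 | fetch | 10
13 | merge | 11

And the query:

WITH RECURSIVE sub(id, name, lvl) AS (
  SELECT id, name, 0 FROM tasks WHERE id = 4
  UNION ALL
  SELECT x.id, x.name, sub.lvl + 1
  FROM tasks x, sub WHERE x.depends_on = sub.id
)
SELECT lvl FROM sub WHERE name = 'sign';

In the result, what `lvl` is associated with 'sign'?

2

Base: id=4 (rollback) at lvl 0.
Iteration 1: rows with depends_on in {4} -> tag (id 6, lvl 1), package (id 9, lvl 1).
Iteration 2: rows with depends_on in {6,9} -> sign (id 11, lvl 2).
Iteration 3: rows with depends_on in {11} -> merge (id 13, lvl 3).
Iteration 4: no rows with depends_on in {13}; recursion stops.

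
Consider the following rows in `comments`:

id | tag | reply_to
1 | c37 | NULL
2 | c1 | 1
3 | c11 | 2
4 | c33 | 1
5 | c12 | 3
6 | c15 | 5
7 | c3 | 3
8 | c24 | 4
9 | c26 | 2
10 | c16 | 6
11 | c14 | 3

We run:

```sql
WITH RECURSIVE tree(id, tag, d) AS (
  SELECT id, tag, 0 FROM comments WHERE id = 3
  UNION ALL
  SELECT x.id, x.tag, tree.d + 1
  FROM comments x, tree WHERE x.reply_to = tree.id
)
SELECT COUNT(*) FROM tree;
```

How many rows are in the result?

Base: id=3 (c11) at d 0.
Iteration 1: rows with reply_to in {3} -> c12 (id 5, d 1), c3 (id 7, d 1), c14 (id 11, d 1).
Iteration 2: rows with reply_to in {5,7,11} -> c15 (id 6, d 2).
Iteration 3: rows with reply_to in {6} -> c16 (id 10, d 3).
Iteration 4: no rows with reply_to in {10}; recursion stops.
Total rows emitted: 6.

6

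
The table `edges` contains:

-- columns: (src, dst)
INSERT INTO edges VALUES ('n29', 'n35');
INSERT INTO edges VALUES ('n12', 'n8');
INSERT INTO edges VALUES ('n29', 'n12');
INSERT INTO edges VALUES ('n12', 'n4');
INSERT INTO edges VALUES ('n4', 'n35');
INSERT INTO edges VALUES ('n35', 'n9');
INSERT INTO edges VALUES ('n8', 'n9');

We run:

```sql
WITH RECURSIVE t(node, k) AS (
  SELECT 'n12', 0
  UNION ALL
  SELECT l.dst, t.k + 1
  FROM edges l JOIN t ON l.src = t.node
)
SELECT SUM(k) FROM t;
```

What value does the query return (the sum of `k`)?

9

Base: (n12, k=0).
Iteration 1: edges from {n12} -> (n4, k=1), (n8, k=1).
Iteration 2: edges from {n4,n8} -> (n35, k=2), (n9, k=2).
Iteration 3: edges from {n35,n9} -> (n9, k=3).
Iteration 4: no outgoing edges from {n9}; recursion stops.
SUM(k) = 0 + 1 + 1 + 2 + 2 + 3 = 9.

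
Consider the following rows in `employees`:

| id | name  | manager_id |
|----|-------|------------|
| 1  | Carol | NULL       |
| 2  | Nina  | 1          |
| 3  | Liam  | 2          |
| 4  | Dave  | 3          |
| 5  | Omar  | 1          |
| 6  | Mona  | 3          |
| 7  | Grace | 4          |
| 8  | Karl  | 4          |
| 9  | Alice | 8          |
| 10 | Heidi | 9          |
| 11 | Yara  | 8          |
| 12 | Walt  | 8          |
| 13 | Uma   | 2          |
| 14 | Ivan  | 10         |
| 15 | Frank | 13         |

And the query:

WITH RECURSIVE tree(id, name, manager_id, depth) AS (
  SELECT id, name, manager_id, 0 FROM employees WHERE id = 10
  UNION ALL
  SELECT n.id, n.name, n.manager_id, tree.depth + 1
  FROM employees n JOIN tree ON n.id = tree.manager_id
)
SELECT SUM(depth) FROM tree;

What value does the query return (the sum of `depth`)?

Base: id=10 (Heidi), manager_id=9, depth 0.
Iteration 1: join on id=9 -> Alice (id 9, manager_id=8, depth 1).
Iteration 2: join on id=8 -> Karl (id 8, manager_id=4, depth 2).
Iteration 3: join on id=4 -> Dave (id 4, manager_id=3, depth 3).
Iteration 4: join on id=3 -> Liam (id 3, manager_id=2, depth 4).
Iteration 5: join on id=2 -> Nina (id 2, manager_id=1, depth 5).
Iteration 6: join on id=1 -> Carol (id 1, manager_id=NULL, depth 6).
Iteration 7: manager_id is NULL; no match; recursion stops.
SUM(depth) = 0 + 1 + 2 + 3 + 4 + 5 + 6 = 21.

21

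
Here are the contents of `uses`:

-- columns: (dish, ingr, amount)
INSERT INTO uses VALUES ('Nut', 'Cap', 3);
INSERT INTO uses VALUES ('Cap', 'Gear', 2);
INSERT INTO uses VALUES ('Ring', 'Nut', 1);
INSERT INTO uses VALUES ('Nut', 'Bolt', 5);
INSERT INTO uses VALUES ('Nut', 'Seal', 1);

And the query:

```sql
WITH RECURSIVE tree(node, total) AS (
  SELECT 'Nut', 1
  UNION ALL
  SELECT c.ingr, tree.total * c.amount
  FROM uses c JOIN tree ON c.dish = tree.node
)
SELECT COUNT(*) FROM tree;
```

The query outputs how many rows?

5

Base: (Nut, total=1).
Iteration 1: components of {Nut} -> Bolt = 1*5 = 5, Cap = 1*3 = 3, Seal = 1*1 = 1.
Iteration 2: components of {Bolt,Cap,Seal} -> Gear = 3*2 = 6.
Iteration 3: no further components; recursion stops.
Total rows emitted: 5.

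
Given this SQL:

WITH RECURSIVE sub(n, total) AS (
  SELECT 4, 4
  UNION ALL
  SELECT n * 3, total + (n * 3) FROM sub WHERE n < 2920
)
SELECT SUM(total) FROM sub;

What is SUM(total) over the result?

19664

Base: n=4, total=4.
Iteration 1: 4 < 2920 holds -> n = 4 * 3 = 12, total = 4 + 12 = 16.
Iteration 2: 12 < 2920 holds -> n = 12 * 3 = 36, total = 16 + 36 = 52.
Iteration 3: 36 < 2920 holds -> n = 36 * 3 = 108, total = 52 + 108 = 160.
Iteration 4: 108 < 2920 holds -> n = 108 * 3 = 324, total = 160 + 324 = 484.
Iteration 5: 324 < 2920 holds -> n = 324 * 3 = 972, total = 484 + 972 = 1456.
Iteration 6: 972 < 2920 holds -> n = 972 * 3 = 2916, total = 1456 + 2916 = 4372.
Iteration 7: 2916 < 2920 holds -> n = 2916 * 3 = 8748, total = 4372 + 8748 = 13120.
Iteration 8: 8748 < 2920 fails; recursion stops.
SUM(total) = 4 + 16 + 52 + 160 + 484 + 1456 + 4372 + 13120 = 19664.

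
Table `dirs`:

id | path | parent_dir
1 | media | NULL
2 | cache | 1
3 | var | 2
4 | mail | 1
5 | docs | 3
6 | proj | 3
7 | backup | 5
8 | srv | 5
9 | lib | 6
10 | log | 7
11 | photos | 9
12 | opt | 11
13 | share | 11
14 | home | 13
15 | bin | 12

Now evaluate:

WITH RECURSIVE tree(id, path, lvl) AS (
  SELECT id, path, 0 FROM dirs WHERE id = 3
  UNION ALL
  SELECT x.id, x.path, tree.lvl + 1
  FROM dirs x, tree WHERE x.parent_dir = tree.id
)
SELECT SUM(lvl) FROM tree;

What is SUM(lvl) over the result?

Base: id=3 (var) at lvl 0.
Iteration 1: rows with parent_dir in {3} -> docs (id 5, lvl 1), proj (id 6, lvl 1).
Iteration 2: rows with parent_dir in {5,6} -> backup (id 7, lvl 2), srv (id 8, lvl 2), lib (id 9, lvl 2).
Iteration 3: rows with parent_dir in {7,8,9} -> log (id 10, lvl 3), photos (id 11, lvl 3).
Iteration 4: rows with parent_dir in {10,11} -> opt (id 12, lvl 4), share (id 13, lvl 4).
Iteration 5: rows with parent_dir in {12,13} -> home (id 14, lvl 5), bin (id 15, lvl 5).
Iteration 6: no rows with parent_dir in {14,15}; recursion stops.
SUM(lvl) = 0 + 1 + 1 + 2 + 2 + 2 + 3 + 3 + 4 + 4 + 5 + 5 = 32.

32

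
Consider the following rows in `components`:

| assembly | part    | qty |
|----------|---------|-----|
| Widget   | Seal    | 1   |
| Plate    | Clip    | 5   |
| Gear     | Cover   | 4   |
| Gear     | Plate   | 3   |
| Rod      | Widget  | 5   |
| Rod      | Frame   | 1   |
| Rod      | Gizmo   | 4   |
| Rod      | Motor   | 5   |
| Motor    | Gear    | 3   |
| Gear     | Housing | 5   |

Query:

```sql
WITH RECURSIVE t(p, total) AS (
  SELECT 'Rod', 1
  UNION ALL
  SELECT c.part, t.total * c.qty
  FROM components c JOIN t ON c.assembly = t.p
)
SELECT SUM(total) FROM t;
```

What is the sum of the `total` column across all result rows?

441

Base: (Rod, total=1).
Iteration 1: components of {Rod} -> Frame = 1*1 = 1, Gizmo = 1*4 = 4, Motor = 1*5 = 5, Widget = 1*5 = 5.
Iteration 2: components of {Frame,Gizmo,Motor,Widget} -> Gear = 5*3 = 15, Seal = 5*1 = 5.
Iteration 3: components of {Gear,Seal} -> Cover = 15*4 = 60, Housing = 15*5 = 75, Plate = 15*3 = 45.
Iteration 4: components of {Cover,Housing,Plate} -> Clip = 45*5 = 225.
Iteration 5: no further components; recursion stops.
SUM(total) = 1 + 1 + 5 + 5 + 4 + 15 + 5 + 45 + 60 + 75 + 225 = 441.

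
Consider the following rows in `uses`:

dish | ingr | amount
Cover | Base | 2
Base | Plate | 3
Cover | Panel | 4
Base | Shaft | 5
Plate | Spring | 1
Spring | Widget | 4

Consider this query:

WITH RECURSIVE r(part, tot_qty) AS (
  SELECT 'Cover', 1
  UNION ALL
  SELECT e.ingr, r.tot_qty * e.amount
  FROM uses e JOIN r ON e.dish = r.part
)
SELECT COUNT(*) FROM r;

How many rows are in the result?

Base: (Cover, tot_qty=1).
Iteration 1: components of {Cover} -> Base = 1*2 = 2, Panel = 1*4 = 4.
Iteration 2: components of {Base,Panel} -> Plate = 2*3 = 6, Shaft = 2*5 = 10.
Iteration 3: components of {Plate,Shaft} -> Spring = 6*1 = 6.
Iteration 4: components of {Spring} -> Widget = 6*4 = 24.
Iteration 5: no further components; recursion stops.
Total rows emitted: 7.

7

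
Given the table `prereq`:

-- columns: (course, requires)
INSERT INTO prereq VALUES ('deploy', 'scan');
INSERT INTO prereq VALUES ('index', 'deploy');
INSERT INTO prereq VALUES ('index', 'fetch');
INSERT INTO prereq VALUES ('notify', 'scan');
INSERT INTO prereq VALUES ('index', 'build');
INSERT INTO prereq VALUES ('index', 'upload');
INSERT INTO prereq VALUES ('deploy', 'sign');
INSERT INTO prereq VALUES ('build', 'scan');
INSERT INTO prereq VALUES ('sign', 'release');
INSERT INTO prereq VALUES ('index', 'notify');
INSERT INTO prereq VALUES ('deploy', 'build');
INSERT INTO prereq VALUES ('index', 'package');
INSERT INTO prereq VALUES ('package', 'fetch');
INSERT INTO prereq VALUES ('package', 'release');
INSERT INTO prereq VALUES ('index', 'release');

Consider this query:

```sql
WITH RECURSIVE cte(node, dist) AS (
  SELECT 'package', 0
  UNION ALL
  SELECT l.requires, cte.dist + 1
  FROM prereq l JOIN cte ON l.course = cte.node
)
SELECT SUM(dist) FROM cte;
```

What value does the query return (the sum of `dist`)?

2

Base: (package, dist=0).
Iteration 1: edges from {package} -> (fetch, dist=1), (release, dist=1).
Iteration 2: no outgoing edges from {fetch,release}; recursion stops.
SUM(dist) = 0 + 1 + 1 = 2.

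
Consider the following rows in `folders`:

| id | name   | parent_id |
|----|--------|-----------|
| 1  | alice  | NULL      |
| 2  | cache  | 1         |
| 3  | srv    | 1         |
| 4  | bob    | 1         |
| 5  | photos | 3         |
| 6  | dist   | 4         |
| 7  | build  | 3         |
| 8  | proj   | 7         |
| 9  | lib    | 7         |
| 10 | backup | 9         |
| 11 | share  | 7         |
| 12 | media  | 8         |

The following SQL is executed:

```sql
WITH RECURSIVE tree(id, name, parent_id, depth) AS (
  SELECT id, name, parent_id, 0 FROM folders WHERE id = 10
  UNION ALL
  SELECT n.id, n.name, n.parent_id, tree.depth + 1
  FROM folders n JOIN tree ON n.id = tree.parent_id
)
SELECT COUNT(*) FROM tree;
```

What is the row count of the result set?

Base: id=10 (backup), parent_id=9, depth 0.
Iteration 1: join on id=9 -> lib (id 9, parent_id=7, depth 1).
Iteration 2: join on id=7 -> build (id 7, parent_id=3, depth 2).
Iteration 3: join on id=3 -> srv (id 3, parent_id=1, depth 3).
Iteration 4: join on id=1 -> alice (id 1, parent_id=NULL, depth 4).
Iteration 5: parent_id is NULL; no match; recursion stops.
Total rows emitted: 5.

5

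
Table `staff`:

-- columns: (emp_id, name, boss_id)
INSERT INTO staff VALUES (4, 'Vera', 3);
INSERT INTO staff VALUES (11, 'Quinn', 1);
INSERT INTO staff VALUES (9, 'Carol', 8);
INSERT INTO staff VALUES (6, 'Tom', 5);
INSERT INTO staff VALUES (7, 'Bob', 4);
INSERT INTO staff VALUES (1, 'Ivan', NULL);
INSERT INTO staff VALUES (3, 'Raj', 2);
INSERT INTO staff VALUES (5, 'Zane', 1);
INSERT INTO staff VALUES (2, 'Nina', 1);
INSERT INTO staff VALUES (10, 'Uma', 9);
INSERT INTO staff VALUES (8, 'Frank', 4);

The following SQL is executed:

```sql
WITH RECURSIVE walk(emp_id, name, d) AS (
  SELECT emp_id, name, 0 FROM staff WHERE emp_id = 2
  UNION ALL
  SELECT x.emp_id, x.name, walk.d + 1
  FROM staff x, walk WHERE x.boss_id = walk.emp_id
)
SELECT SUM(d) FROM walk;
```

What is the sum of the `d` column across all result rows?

18

Base: emp_id=2 (Nina) at d 0.
Iteration 1: rows with boss_id in {2} -> Raj (id 3, d 1).
Iteration 2: rows with boss_id in {3} -> Vera (id 4, d 2).
Iteration 3: rows with boss_id in {4} -> Bob (id 7, d 3), Frank (id 8, d 3).
Iteration 4: rows with boss_id in {7,8} -> Carol (id 9, d 4).
Iteration 5: rows with boss_id in {9} -> Uma (id 10, d 5).
Iteration 6: no rows with boss_id in {10}; recursion stops.
SUM(d) = 0 + 1 + 2 + 3 + 3 + 4 + 5 = 18.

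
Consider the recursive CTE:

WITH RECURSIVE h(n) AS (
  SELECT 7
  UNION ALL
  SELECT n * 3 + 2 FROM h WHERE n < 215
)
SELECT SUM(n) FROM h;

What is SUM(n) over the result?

316

Base: n=7.
Iteration 1: 7 < 215 holds -> n = 7 * 3 + 2 = 23.
Iteration 2: 23 < 215 holds -> n = 23 * 3 + 2 = 71.
Iteration 3: 71 < 215 holds -> n = 71 * 3 + 2 = 215.
Iteration 4: 215 < 215 fails; recursion stops.
SUM(n) = 7 + 23 + 71 + 215 = 316.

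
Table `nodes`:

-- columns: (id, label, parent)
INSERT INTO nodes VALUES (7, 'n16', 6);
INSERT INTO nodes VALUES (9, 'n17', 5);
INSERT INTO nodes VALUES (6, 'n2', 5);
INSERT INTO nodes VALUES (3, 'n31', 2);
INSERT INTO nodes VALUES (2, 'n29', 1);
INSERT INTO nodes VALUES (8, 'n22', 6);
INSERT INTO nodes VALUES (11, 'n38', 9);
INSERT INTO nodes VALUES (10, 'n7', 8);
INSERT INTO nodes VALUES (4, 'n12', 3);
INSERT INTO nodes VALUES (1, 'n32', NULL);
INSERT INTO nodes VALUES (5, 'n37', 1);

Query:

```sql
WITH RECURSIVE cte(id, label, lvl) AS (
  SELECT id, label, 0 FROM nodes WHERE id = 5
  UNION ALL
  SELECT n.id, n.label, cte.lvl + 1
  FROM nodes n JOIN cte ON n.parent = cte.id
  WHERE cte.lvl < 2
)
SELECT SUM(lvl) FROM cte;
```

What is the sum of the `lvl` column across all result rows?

8

Base: id=5 (n37) at lvl 0.
Iteration 1: rows with parent in {5} -> n2 (id 6, lvl 1), n17 (id 9, lvl 1).
Iteration 2: rows with parent in {6,9} -> n16 (id 7, lvl 2), n22 (id 8, lvl 2), n38 (id 11, lvl 2).
Iteration 3: lvl < 2 fails for all current rows; recursion stops.
SUM(lvl) = 0 + 1 + 1 + 2 + 2 + 2 = 8.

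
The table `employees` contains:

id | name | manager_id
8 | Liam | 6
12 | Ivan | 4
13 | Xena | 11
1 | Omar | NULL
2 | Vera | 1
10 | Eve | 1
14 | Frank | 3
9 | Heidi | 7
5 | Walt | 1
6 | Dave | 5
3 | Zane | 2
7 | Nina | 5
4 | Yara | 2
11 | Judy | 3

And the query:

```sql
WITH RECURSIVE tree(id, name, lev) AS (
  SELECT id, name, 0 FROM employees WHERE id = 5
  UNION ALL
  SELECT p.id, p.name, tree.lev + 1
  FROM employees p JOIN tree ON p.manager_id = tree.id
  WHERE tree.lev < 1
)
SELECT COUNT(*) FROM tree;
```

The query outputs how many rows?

3

Base: id=5 (Walt) at lev 0.
Iteration 1: rows with manager_id in {5} -> Dave (id 6, lev 1), Nina (id 7, lev 1).
Iteration 2: lev < 1 fails for all current rows; recursion stops.
Total rows emitted: 3.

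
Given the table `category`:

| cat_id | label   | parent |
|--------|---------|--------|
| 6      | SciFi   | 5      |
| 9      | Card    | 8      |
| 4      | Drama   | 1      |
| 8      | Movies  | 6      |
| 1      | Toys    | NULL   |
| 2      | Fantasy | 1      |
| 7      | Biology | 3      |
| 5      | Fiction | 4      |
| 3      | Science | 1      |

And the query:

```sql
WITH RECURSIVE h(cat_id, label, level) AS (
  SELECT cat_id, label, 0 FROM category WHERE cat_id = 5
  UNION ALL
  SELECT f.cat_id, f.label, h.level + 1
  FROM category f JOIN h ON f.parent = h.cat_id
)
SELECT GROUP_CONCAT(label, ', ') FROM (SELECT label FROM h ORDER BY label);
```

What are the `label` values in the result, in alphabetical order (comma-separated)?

Card, Fiction, Movies, SciFi

Base: cat_id=5 (Fiction) at level 0.
Iteration 1: rows with parent in {5} -> SciFi (id 6, level 1).
Iteration 2: rows with parent in {6} -> Movies (id 8, level 2).
Iteration 3: rows with parent in {8} -> Card (id 9, level 3).
Iteration 4: no rows with parent in {9}; recursion stops.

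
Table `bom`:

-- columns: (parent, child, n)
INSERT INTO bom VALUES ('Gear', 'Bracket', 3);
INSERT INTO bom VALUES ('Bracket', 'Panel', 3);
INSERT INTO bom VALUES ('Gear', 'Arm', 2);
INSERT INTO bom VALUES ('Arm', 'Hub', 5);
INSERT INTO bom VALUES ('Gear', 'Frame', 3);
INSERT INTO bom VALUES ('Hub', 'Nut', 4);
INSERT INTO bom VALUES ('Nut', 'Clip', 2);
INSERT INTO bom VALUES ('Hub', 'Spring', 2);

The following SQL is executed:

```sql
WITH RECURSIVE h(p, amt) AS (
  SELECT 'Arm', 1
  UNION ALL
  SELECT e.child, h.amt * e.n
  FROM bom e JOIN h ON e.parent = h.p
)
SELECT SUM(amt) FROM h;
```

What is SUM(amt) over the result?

76

Base: (Arm, amt=1).
Iteration 1: components of {Arm} -> Hub = 1*5 = 5.
Iteration 2: components of {Hub} -> Nut = 5*4 = 20, Spring = 5*2 = 10.
Iteration 3: components of {Nut,Spring} -> Clip = 20*2 = 40.
Iteration 4: no further components; recursion stops.
SUM(amt) = 1 + 5 + 20 + 10 + 40 = 76.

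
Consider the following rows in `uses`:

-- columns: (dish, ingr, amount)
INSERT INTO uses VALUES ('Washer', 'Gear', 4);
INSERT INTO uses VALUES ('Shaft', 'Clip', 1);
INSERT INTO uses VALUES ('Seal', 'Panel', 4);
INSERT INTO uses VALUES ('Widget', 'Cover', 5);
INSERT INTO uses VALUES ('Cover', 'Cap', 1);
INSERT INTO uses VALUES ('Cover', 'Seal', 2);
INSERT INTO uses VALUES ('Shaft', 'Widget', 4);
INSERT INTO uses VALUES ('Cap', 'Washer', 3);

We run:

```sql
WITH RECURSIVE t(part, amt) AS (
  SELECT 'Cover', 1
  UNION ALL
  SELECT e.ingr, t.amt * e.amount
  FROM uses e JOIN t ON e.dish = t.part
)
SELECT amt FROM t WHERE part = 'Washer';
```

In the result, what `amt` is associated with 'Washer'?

Base: (Cover, amt=1).
Iteration 1: components of {Cover} -> Cap = 1*1 = 1, Seal = 1*2 = 2.
Iteration 2: components of {Cap,Seal} -> Panel = 2*4 = 8, Washer = 1*3 = 3.
Iteration 3: components of {Panel,Washer} -> Gear = 3*4 = 12.
Iteration 4: no further components; recursion stops.

3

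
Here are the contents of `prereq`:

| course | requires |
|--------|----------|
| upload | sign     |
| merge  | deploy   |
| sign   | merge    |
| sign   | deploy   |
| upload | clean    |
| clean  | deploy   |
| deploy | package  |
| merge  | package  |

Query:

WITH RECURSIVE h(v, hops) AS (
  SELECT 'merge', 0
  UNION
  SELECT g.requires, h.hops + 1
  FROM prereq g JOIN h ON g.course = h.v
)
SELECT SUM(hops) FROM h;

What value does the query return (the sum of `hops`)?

4

Base: (merge, hops=0).
Iteration 1: edges from {merge} -> (deploy, hops=1), (package, hops=1).
Iteration 2: edges from {deploy,package} -> (package, hops=2).
Iteration 3: no outgoing edges from {package}; recursion stops.
SUM(hops) = 0 + 1 + 1 + 2 = 4.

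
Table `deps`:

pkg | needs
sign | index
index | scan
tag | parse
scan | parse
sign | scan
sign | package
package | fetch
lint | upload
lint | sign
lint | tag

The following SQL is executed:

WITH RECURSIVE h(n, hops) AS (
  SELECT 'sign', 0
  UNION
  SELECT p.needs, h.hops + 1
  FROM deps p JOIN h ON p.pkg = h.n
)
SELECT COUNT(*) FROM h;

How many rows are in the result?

Base: (sign, hops=0).
Iteration 1: edges from {sign} -> (index, hops=1), (package, hops=1), (scan, hops=1).
Iteration 2: edges from {index,package,scan} -> (fetch, hops=2), (parse, hops=2), (scan, hops=2).
Iteration 3: edges from {fetch,parse,scan} -> (parse, hops=3).
Iteration 4: no outgoing edges from {parse}; recursion stops.
Total rows emitted: 8.

8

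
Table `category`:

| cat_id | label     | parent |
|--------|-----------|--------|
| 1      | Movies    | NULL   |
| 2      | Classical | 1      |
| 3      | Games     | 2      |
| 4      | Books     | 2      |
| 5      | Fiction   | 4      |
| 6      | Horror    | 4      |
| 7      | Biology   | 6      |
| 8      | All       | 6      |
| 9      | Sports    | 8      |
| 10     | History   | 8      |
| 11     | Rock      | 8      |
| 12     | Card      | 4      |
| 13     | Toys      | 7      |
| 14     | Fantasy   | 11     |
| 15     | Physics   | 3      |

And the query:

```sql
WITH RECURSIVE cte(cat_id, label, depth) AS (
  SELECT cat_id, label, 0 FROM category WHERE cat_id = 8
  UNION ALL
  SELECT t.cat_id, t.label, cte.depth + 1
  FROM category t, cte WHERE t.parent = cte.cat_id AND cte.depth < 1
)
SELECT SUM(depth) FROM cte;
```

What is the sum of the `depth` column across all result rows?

Base: cat_id=8 (All) at depth 0.
Iteration 1: rows with parent in {8} -> Sports (id 9, depth 1), History (id 10, depth 1), Rock (id 11, depth 1).
Iteration 2: depth < 1 fails for all current rows; recursion stops.
SUM(depth) = 0 + 1 + 1 + 1 = 3.

3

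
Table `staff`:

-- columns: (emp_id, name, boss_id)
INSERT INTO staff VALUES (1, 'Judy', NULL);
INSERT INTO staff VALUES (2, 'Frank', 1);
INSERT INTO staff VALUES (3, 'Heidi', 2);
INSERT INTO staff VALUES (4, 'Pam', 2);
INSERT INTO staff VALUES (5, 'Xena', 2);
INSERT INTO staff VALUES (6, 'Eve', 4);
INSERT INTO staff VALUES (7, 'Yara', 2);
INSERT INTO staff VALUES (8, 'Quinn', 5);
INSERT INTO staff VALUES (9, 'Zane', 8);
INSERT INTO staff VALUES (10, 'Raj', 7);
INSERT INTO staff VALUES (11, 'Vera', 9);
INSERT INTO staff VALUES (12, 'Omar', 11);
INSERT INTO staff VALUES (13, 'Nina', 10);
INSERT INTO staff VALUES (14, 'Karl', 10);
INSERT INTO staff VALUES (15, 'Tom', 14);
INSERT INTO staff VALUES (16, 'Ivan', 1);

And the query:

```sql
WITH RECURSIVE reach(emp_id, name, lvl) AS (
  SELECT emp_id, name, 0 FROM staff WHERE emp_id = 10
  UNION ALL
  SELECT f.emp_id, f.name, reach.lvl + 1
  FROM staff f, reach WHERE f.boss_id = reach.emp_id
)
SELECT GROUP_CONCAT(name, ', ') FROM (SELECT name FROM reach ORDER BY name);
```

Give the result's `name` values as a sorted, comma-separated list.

Karl, Nina, Raj, Tom

Base: emp_id=10 (Raj) at lvl 0.
Iteration 1: rows with boss_id in {10} -> Nina (id 13, lvl 1), Karl (id 14, lvl 1).
Iteration 2: rows with boss_id in {13,14} -> Tom (id 15, lvl 2).
Iteration 3: no rows with boss_id in {15}; recursion stops.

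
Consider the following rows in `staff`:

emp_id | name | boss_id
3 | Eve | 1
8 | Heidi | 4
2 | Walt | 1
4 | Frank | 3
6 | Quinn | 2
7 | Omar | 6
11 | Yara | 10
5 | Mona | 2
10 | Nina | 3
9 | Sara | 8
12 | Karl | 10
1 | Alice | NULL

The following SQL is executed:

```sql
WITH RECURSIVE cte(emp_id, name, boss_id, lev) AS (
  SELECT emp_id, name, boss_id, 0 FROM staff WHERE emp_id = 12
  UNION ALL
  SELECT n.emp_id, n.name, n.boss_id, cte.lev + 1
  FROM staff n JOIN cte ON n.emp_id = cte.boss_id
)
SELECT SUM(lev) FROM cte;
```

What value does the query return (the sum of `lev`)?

6

Base: emp_id=12 (Karl), boss_id=10, lev 0.
Iteration 1: join on emp_id=10 -> Nina (id 10, boss_id=3, lev 1).
Iteration 2: join on emp_id=3 -> Eve (id 3, boss_id=1, lev 2).
Iteration 3: join on emp_id=1 -> Alice (id 1, boss_id=NULL, lev 3).
Iteration 4: boss_id is NULL; no match; recursion stops.
SUM(lev) = 0 + 1 + 2 + 3 = 6.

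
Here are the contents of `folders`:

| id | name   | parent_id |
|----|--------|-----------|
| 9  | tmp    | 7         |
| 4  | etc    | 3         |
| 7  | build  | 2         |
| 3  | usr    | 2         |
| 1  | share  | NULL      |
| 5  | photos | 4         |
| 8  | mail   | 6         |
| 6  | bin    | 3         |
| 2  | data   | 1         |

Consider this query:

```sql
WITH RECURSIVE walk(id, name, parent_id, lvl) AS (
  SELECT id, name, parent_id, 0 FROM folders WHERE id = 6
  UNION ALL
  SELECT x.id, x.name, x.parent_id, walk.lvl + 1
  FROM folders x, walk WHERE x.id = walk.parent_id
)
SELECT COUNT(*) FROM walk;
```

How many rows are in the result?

Base: id=6 (bin), parent_id=3, lvl 0.
Iteration 1: join on id=3 -> usr (id 3, parent_id=2, lvl 1).
Iteration 2: join on id=2 -> data (id 2, parent_id=1, lvl 2).
Iteration 3: join on id=1 -> share (id 1, parent_id=NULL, lvl 3).
Iteration 4: parent_id is NULL; no match; recursion stops.
Total rows emitted: 4.

4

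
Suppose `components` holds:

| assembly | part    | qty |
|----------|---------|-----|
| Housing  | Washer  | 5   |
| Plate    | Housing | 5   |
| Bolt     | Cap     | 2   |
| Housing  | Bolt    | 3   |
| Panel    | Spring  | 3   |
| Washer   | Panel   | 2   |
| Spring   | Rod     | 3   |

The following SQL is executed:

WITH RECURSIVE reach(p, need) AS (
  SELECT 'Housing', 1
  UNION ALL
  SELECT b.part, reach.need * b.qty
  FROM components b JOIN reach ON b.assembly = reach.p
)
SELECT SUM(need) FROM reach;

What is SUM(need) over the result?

Base: (Housing, need=1).
Iteration 1: components of {Housing} -> Bolt = 1*3 = 3, Washer = 1*5 = 5.
Iteration 2: components of {Bolt,Washer} -> Cap = 3*2 = 6, Panel = 5*2 = 10.
Iteration 3: components of {Cap,Panel} -> Spring = 10*3 = 30.
Iteration 4: components of {Spring} -> Rod = 30*3 = 90.
Iteration 5: no further components; recursion stops.
SUM(need) = 1 + 5 + 3 + 10 + 6 + 30 + 90 = 145.

145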